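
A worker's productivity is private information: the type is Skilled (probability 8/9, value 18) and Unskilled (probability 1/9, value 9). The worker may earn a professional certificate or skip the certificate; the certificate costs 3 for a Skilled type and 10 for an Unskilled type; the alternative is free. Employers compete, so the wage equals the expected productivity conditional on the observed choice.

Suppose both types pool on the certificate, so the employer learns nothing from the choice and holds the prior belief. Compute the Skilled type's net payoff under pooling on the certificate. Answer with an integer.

14

Pooled wage = 8/9·18 + 1/9·9 = 17.
Skilled pays cost 3 for the certificate, so net payoff = 17 − 3 = 14.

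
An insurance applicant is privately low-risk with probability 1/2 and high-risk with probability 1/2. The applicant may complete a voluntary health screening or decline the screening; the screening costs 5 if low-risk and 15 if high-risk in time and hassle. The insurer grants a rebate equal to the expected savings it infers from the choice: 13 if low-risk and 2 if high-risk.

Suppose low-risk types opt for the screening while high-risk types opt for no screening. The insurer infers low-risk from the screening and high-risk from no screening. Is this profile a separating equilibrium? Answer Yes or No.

Yes

Under these beliefs, the screening earns rebate 13 and no screening earns rebate 2.
low-risk: the screening nets 13 − 5 = 8; no screening nets 2. low-risk prefers the screening.
high-risk: the screening nets 13 − 15 = -2; no screening nets 2. high-risk prefers no screening.
Neither type deviates, so the separating profile is an equilibrium.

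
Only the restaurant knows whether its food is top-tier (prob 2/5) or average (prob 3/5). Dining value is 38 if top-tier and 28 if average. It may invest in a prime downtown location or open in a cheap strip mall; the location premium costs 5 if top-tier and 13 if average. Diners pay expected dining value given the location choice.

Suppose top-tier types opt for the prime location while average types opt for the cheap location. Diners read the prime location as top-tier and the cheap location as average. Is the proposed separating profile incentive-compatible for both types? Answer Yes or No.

Under these beliefs, the prime location earns price premium 38 and the cheap location earns price premium 28.
top-tier: the prime location nets 38 − 5 = 33; the cheap location nets 28. top-tier prefers the prime location.
average: the prime location nets 38 − 13 = 25; the cheap location nets 28. average prefers the cheap location.
Neither type deviates, so the separating profile is an equilibrium.

Yes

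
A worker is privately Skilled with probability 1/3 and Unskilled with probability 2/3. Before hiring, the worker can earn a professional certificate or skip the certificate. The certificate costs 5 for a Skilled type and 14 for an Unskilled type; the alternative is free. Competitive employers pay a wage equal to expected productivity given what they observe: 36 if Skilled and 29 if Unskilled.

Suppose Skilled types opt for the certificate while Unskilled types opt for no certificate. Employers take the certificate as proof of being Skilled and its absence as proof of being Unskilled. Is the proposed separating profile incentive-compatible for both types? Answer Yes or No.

Yes

Under these beliefs, the certificate earns wage 36 and no certificate earns wage 29.
Skilled: the certificate nets 36 − 5 = 31; no certificate nets 29. Skilled prefers the certificate.
Unskilled: the certificate nets 36 − 14 = 22; no certificate nets 29. Unskilled prefers no certificate.
Neither type deviates, so the separating profile is an equilibrium.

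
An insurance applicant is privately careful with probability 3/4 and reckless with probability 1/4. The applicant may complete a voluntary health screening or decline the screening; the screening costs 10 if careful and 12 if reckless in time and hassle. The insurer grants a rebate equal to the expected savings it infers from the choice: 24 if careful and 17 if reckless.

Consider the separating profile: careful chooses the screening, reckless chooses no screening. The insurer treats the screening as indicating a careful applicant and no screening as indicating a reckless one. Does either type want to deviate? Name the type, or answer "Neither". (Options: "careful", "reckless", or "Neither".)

The screening pays 24; no screening pays 17.
careful: assigned the screening, nets 24 − 10 = 14; deviating to no screening nets 17.
reckless: assigned no screening, nets 17; deviating to the screening nets 24 − 12 = 12.
The careful type gains 3 by deviating.

careful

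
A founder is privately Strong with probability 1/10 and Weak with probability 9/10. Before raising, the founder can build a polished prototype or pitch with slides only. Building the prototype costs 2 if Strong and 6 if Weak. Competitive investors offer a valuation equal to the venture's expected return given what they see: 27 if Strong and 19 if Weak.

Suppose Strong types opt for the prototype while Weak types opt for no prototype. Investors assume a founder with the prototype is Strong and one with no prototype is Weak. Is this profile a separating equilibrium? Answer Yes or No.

Under these beliefs, the prototype earns valuation 27 and no prototype earns valuation 19.
Strong: the prototype nets 27 − 2 = 25; no prototype nets 19. Strong prefers the prototype.
Weak: the prototype nets 27 − 6 = 21; no prototype nets 19. Weak would deviate to the prototype.
Weak has a profitable deviation, so the profile is not an equilibrium.

No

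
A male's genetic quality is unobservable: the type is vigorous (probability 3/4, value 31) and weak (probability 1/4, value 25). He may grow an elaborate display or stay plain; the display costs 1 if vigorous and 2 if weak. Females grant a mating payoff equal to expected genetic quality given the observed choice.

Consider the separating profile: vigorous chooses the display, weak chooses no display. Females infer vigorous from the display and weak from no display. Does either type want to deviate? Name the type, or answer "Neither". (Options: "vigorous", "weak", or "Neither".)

The display pays 31; no display pays 25.
vigorous: assigned the display, nets 31 − 1 = 30; deviating to no display nets 25.
weak: assigned no display, nets 25; deviating to the display nets 31 − 2 = 29.
The weak type gains 4 by deviating.

weak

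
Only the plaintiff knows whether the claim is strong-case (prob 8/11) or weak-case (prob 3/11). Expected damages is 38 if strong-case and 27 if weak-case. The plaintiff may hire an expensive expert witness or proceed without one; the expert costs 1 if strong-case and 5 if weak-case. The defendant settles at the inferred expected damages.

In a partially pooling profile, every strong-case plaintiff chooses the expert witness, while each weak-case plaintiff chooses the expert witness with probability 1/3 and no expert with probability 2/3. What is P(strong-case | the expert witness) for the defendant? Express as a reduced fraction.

8/9

P(the expert witness) = (8/11)·1 + (3/11)·(1/3) = 9/11.
By Bayes' rule, P(strong-case | the expert witness) = (8/11) / (9/11) = 8/9.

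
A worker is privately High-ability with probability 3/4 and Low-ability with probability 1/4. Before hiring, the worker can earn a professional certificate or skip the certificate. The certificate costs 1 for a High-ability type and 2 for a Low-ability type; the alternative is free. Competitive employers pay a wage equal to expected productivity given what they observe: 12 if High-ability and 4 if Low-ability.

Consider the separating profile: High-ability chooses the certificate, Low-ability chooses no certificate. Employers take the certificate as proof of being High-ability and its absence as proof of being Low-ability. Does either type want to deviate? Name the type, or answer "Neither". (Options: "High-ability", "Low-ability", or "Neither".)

The certificate pays 12; no certificate pays 4.
High-ability: assigned the certificate, nets 12 − 1 = 11; deviating to no certificate nets 4.
Low-ability: assigned no certificate, nets 4; deviating to the certificate nets 12 − 2 = 10.
The Low-ability type gains 6 by deviating.

Low-ability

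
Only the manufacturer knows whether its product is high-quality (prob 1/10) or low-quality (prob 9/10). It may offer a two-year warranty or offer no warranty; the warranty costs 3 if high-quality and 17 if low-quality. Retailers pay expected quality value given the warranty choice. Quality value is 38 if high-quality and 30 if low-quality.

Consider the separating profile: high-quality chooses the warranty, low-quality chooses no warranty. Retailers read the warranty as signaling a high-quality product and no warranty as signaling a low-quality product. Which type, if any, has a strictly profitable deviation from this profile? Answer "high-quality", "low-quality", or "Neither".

Neither

The warranty pays 38; no warranty pays 30.
high-quality: assigned the warranty, nets 38 − 3 = 35; deviating to no warranty nets 30.
low-quality: assigned no warranty, nets 30; deviating to the warranty nets 38 − 17 = 21.
Both types strictly prefer their assigned action; no profitable deviation.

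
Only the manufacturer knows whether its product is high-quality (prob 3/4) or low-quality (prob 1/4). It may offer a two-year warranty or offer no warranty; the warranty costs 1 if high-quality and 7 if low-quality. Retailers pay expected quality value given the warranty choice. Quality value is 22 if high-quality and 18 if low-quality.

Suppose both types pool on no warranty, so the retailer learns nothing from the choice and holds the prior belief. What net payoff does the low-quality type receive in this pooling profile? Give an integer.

21

Pooled price = 3/4·22 + 1/4·18 = 21.
low-quality pays no cost for no warranty, so net payoff = 21.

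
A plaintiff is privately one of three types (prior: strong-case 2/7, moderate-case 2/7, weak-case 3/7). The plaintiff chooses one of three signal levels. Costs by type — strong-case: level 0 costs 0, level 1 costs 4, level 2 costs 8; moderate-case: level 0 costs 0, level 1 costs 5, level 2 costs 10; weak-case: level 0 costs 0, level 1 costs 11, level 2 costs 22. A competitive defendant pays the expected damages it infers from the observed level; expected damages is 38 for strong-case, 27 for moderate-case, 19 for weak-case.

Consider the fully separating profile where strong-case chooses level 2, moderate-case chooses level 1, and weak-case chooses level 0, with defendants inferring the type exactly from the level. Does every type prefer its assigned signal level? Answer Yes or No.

Separating settlements: level 2 → 38, level 1 → 27, level 0 → 19.
strong-case (assigned level 2): level 0: 19 − 0 = 19; level 1: 27 − 4 = 23; level 2: 38 − 8 = 30. strong-case stays.
moderate-case (assigned level 1): level 0: 19 − 0 = 19; level 1: 27 − 5 = 22; level 2: 38 − 10 = 28. moderate-case prefers level 2.
weak-case (assigned level 0): level 0: 19 − 0 = 19; level 1: 27 − 11 = 16; level 2: 38 − 22 = 16. weak-case stays.
At least one type deviates; the separating profile fails.

No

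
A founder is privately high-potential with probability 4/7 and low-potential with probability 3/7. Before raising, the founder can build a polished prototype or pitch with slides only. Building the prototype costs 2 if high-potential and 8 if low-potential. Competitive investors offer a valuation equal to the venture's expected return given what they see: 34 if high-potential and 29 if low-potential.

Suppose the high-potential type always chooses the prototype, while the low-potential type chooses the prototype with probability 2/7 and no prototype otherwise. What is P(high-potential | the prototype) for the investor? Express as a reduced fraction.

P(the prototype) = (4/7)·1 + (3/7)·(2/7) = 34/49.
By Bayes' rule, P(high-potential | the prototype) = (4/7) / (34/49) = 14/17.

14/17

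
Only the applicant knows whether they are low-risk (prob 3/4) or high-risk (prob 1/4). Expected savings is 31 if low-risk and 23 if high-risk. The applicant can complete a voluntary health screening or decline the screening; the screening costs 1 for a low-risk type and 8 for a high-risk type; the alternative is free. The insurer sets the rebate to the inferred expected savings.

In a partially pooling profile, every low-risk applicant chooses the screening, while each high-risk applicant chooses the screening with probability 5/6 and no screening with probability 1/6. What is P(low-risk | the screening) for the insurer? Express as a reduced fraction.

18/23

P(the screening) = (3/4)·1 + (1/4)·(5/6) = 23/24.
By Bayes' rule, P(low-risk | the screening) = (3/4) / (23/24) = 18/23.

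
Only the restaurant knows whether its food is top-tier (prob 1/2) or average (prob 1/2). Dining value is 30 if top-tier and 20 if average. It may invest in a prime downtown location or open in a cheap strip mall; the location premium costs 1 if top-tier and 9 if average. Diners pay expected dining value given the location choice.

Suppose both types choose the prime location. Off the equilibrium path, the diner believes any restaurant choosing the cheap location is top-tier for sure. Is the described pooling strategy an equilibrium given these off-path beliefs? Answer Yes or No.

On path, the diner holds the prior and pays 1/2·30 + 1/2·20 = 25. Off path (the cheap location), believing top-tier, it pays 30.
top-tier: the prime location nets 25 − 1 = 24; the cheap location nets 30. top-tier would deviate.
average: the prime location nets 25 − 9 = 16; the cheap location nets 30. average would deviate.
A type deviates, so pooling fails.

No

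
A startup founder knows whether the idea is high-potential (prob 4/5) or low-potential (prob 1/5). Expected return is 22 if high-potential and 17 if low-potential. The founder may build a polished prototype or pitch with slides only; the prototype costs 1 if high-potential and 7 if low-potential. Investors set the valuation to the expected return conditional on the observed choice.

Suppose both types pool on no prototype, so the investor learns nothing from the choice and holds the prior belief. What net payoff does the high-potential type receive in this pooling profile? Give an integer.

Pooled valuation = 4/5·22 + 1/5·17 = 21.
high-potential pays no cost for no prototype, so net payoff = 21.

21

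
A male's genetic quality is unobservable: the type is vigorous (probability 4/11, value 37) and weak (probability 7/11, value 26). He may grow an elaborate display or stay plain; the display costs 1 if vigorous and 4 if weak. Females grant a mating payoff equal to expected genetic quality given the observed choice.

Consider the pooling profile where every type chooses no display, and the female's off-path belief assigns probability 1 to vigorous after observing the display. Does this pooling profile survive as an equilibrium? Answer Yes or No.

On path, the female holds the prior and pays 4/11·37 + 7/11·26 = 30. Off path (the display), believing vigorous, it pays 37.
vigorous: no display nets 30; the display nets 37 − 1 = 36. vigorous would deviate.
weak: no display nets 30; the display nets 37 − 4 = 33. weak would deviate.
A type deviates, so pooling fails.

No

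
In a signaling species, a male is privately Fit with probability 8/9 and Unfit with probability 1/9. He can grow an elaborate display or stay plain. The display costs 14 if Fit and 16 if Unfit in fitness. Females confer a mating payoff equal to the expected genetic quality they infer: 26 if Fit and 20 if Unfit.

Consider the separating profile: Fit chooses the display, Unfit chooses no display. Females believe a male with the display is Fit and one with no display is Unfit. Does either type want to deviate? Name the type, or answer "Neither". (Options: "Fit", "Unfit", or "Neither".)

The display pays 26; no display pays 20.
Fit: assigned the display, nets 26 − 14 = 12; deviating to no display nets 20.
Unfit: assigned no display, nets 20; deviating to the display nets 26 − 16 = 10.
The Fit type gains 8 by deviating.

Fit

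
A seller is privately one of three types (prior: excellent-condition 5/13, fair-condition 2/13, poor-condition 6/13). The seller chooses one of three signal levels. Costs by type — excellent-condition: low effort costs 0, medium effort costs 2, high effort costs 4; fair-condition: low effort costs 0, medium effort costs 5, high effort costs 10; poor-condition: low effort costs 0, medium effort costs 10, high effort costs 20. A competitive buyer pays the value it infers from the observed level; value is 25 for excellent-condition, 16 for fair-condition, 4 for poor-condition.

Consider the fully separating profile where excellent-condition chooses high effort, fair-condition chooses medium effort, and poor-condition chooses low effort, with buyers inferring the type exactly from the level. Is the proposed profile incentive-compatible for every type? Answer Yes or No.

No

Separating prices: high effort → 25, medium effort → 16, low effort → 4.
excellent-condition (assigned high effort): low effort: 4 − 0 = 4; medium effort: 16 − 2 = 14; high effort: 25 − 4 = 21. excellent-condition stays.
fair-condition (assigned medium effort): low effort: 4 − 0 = 4; medium effort: 16 − 5 = 11; high effort: 25 − 10 = 15. fair-condition prefers high effort.
poor-condition (assigned low effort): low effort: 4 − 0 = 4; medium effort: 16 − 10 = 6; high effort: 25 − 20 = 5. poor-condition prefers medium effort.
At least one type deviates; the separating profile fails.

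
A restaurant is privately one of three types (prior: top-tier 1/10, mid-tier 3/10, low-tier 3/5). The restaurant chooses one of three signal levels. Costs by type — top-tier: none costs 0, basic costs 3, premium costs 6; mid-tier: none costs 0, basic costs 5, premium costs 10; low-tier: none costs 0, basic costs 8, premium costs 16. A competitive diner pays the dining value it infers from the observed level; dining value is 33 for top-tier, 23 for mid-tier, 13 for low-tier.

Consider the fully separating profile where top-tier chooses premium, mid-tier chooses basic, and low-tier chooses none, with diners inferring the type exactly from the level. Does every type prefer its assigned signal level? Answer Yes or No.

Separating price premiums: premium → 33, basic → 23, none → 13.
top-tier (assigned premium): none: 13 − 0 = 13; basic: 23 − 3 = 20; premium: 33 − 6 = 27. top-tier stays.
mid-tier (assigned basic): none: 13 − 0 = 13; basic: 23 − 5 = 18; premium: 33 − 10 = 23. mid-tier prefers premium.
low-tier (assigned none): none: 13 − 0 = 13; basic: 23 − 8 = 15; premium: 33 − 16 = 17. low-tier prefers premium.
At least one type deviates; the separating profile fails.

No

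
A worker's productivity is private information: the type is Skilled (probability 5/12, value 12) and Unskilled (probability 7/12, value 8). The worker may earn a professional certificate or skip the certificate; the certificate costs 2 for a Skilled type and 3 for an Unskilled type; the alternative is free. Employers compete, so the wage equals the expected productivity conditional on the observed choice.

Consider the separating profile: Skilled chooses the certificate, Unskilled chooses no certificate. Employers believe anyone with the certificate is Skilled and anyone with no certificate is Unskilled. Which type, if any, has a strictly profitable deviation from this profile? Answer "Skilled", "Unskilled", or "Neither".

The certificate pays 12; no certificate pays 8.
Skilled: assigned the certificate, nets 12 − 2 = 10; deviating to no certificate nets 8.
Unskilled: assigned no certificate, nets 8; deviating to the certificate nets 12 − 3 = 9.
The Unskilled type gains 1 by deviating.

Unskilled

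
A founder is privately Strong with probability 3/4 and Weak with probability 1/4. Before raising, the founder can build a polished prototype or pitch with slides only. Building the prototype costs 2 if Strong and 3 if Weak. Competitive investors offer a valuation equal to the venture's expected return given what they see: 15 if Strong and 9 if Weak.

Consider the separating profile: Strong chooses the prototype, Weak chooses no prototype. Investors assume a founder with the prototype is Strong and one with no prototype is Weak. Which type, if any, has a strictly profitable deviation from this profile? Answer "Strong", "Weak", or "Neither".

Weak

The prototype pays 15; no prototype pays 9.
Strong: assigned the prototype, nets 15 − 2 = 13; deviating to no prototype nets 9.
Weak: assigned no prototype, nets 9; deviating to the prototype nets 15 − 3 = 12.
The Weak type gains 3 by deviating.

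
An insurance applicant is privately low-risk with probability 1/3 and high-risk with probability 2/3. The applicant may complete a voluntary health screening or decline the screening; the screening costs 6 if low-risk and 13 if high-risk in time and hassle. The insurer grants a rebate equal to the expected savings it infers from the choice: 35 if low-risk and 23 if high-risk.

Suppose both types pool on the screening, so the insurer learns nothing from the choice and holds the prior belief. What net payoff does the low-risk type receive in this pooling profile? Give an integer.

21

Pooled rebate = 1/3·35 + 2/3·23 = 27.
low-risk pays cost 6 for the screening, so net payoff = 27 − 6 = 21.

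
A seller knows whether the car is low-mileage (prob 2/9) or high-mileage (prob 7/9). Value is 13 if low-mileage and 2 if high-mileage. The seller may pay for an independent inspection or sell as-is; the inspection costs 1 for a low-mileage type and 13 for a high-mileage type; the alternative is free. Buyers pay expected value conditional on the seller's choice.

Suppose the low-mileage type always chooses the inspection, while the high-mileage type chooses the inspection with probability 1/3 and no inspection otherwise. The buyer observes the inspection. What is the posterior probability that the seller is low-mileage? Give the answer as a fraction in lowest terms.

6/13

P(the inspection) = (2/9)·1 + (7/9)·(1/3) = 13/27.
By Bayes' rule, P(low-mileage | the inspection) = (2/9) / (13/27) = 6/13.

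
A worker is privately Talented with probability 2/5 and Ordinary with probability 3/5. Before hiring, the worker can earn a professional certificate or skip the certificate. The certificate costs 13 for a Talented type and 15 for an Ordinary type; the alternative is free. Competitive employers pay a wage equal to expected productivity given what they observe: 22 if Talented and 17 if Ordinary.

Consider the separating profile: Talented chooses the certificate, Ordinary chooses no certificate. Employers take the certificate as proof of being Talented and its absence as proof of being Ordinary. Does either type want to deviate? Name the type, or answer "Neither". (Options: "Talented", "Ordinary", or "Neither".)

The certificate pays 22; no certificate pays 17.
Talented: assigned the certificate, nets 22 − 13 = 9; deviating to no certificate nets 17.
Ordinary: assigned no certificate, nets 17; deviating to the certificate nets 22 − 15 = 7.
The Talented type gains 8 by deviating.

Talented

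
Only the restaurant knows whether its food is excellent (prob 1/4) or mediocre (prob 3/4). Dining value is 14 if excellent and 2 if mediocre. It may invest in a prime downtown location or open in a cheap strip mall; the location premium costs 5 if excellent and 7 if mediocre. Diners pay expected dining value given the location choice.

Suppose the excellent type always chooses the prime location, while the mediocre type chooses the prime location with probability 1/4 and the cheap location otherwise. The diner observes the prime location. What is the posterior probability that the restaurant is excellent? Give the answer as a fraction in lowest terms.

4/7

P(the prime location) = (1/4)·1 + (3/4)·(1/4) = 7/16.
By Bayes' rule, P(excellent | the prime location) = (1/4) / (7/16) = 4/7.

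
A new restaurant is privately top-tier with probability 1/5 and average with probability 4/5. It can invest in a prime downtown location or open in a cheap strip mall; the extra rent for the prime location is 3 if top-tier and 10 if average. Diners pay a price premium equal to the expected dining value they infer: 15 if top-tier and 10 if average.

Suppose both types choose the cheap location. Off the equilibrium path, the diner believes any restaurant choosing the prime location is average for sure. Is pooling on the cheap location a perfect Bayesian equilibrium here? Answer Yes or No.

Yes

On path, the diner holds the prior and pays 1/5·15 + 4/5·10 = 11. Off path (the prime location), believing average, it pays 10.
top-tier: the cheap location nets 11; the prime location nets 10 − 3 = 7. top-tier stays.
average: the cheap location nets 11; the prime location nets 10 − 10 = 0. average stays.
No type deviates, so pooling is sustained.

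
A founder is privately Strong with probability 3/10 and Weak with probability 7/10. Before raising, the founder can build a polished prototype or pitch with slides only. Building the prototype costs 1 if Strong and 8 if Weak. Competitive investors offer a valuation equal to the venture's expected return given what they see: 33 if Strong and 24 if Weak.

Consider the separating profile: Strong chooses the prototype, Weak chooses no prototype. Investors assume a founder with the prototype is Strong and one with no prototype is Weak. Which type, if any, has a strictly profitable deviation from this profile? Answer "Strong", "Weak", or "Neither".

The prototype pays 33; no prototype pays 24.
Strong: assigned the prototype, nets 33 − 1 = 32; deviating to no prototype nets 24.
Weak: assigned no prototype, nets 24; deviating to the prototype nets 33 − 8 = 25.
The Weak type gains 1 by deviating.

Weak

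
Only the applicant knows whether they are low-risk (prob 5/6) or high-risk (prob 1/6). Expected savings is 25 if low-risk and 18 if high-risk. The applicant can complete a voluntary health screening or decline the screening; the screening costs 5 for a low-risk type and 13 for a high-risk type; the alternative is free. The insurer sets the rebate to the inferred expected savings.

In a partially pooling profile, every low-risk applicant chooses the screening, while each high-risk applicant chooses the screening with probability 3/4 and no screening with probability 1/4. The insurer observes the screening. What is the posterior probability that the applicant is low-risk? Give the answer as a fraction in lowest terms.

20/23

P(the screening) = (5/6)·1 + (1/6)·(3/4) = 23/24.
By Bayes' rule, P(low-risk | the screening) = (5/6) / (23/24) = 20/23.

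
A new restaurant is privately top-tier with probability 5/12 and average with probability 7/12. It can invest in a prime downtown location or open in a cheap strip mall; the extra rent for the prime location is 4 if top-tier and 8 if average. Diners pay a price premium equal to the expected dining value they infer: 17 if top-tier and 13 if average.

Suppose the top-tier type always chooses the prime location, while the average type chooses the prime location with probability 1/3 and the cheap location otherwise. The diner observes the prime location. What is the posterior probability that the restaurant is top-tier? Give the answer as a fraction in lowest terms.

15/22

P(the prime location) = (5/12)·1 + (7/12)·(1/3) = 11/18.
By Bayes' rule, P(top-tier | the prime location) = (5/12) / (11/18) = 15/22.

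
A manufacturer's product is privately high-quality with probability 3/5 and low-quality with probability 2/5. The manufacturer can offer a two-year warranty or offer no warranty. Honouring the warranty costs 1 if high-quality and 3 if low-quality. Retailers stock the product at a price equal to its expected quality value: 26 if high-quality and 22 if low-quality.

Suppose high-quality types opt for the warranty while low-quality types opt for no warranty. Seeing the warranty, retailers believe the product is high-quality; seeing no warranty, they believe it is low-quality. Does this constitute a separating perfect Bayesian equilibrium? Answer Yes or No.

Under these beliefs, the warranty earns price 26 and no warranty earns price 22.
high-quality: the warranty nets 26 − 1 = 25; no warranty nets 22. high-quality prefers the warranty.
low-quality: the warranty nets 26 − 3 = 23; no warranty nets 22. low-quality would deviate to the warranty.
low-quality has a profitable deviation, so the profile is not an equilibrium.

No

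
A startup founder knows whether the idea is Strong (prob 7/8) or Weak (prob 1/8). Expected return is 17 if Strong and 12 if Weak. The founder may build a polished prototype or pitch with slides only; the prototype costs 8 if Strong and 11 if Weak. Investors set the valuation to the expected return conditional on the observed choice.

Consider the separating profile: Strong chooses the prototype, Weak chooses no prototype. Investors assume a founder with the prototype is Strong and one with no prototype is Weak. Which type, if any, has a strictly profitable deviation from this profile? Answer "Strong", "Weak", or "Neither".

The prototype pays 17; no prototype pays 12.
Strong: assigned the prototype, nets 17 − 8 = 9; deviating to no prototype nets 12.
Weak: assigned no prototype, nets 12; deviating to the prototype nets 17 − 11 = 6.
The Strong type gains 3 by deviating.

Strong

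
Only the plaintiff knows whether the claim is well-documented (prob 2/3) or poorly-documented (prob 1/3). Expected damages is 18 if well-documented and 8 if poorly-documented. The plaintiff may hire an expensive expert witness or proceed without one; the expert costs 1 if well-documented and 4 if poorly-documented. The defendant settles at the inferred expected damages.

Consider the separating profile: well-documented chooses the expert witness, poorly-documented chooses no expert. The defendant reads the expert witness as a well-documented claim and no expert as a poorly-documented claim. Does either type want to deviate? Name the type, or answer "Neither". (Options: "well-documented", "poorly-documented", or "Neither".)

poorly-documented

The expert witness pays 18; no expert pays 8.
well-documented: assigned the expert witness, nets 18 − 1 = 17; deviating to no expert nets 8.
poorly-documented: assigned no expert, nets 8; deviating to the expert witness nets 18 − 4 = 14.
The poorly-documented type gains 6 by deviating.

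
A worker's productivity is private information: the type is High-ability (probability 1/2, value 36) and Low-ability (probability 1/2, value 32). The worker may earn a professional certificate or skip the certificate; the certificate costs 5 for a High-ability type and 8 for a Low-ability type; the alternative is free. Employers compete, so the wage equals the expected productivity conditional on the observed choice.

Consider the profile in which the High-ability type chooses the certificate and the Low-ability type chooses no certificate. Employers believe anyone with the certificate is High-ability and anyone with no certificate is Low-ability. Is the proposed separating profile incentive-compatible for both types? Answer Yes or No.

No

Under these beliefs, the certificate earns wage 36 and no certificate earns wage 32.
High-ability: the certificate nets 36 − 5 = 31; no certificate nets 32. High-ability would deviate to no certificate.
Low-ability: the certificate nets 36 − 8 = 28; no certificate nets 32. Low-ability prefers no certificate.
High-ability has a profitable deviation, so the profile is not an equilibrium.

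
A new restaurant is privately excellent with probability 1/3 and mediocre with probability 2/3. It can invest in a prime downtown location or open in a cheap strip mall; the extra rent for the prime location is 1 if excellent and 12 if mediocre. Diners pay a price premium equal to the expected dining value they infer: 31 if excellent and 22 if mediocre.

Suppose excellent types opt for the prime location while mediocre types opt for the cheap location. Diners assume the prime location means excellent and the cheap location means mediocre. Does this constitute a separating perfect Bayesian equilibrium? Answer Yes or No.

Under these beliefs, the prime location earns price premium 31 and the cheap location earns price premium 22.
excellent: the prime location nets 31 − 1 = 30; the cheap location nets 22. excellent prefers the prime location.
mediocre: the prime location nets 31 − 12 = 19; the cheap location nets 22. mediocre prefers the cheap location.
Neither type deviates, so the separating profile is an equilibrium.

Yes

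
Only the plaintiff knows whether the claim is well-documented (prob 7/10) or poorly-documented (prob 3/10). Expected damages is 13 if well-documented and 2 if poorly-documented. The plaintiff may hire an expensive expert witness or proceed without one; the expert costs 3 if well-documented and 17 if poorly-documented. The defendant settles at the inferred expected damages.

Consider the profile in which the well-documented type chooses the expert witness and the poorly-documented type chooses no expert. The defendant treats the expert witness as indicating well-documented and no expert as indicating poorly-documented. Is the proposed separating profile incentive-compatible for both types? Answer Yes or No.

Under these beliefs, the expert witness earns settlement 13 and no expert earns settlement 2.
well-documented: the expert witness nets 13 − 3 = 10; no expert nets 2. well-documented prefers the expert witness.
poorly-documented: the expert witness nets 13 − 17 = -4; no expert nets 2. poorly-documented prefers no expert.
Neither type deviates, so the separating profile is an equilibrium.

Yes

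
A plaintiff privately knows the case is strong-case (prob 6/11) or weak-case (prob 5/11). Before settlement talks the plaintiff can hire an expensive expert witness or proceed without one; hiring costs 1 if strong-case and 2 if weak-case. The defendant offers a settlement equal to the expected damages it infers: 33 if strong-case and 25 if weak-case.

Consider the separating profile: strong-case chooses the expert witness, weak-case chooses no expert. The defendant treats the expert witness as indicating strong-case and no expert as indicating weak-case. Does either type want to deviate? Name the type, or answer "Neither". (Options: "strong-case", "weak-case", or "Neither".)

The expert witness pays 33; no expert pays 25.
strong-case: assigned the expert witness, nets 33 − 1 = 32; deviating to no expert nets 25.
weak-case: assigned no expert, nets 25; deviating to the expert witness nets 33 − 2 = 31.
The weak-case type gains 6 by deviating.

weak-case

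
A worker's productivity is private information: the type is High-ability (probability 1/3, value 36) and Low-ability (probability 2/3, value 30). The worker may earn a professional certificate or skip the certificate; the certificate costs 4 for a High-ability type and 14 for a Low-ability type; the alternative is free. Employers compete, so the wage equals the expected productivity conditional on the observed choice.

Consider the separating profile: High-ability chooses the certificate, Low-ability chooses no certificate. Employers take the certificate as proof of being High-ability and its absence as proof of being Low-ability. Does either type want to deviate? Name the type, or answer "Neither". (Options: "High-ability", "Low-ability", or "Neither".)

Neither

The certificate pays 36; no certificate pays 30.
High-ability: assigned the certificate, nets 36 − 4 = 32; deviating to no certificate nets 30.
Low-ability: assigned no certificate, nets 30; deviating to the certificate nets 36 − 14 = 22.
Both types strictly prefer their assigned action; no profitable deviation.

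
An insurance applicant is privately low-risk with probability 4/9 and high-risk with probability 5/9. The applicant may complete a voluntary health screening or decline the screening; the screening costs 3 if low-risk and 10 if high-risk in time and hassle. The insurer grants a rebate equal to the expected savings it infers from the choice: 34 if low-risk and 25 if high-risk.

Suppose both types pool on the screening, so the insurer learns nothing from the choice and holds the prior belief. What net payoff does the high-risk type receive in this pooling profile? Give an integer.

19

Pooled rebate = 4/9·34 + 5/9·25 = 29.
high-risk pays cost 10 for the screening, so net payoff = 29 − 10 = 19.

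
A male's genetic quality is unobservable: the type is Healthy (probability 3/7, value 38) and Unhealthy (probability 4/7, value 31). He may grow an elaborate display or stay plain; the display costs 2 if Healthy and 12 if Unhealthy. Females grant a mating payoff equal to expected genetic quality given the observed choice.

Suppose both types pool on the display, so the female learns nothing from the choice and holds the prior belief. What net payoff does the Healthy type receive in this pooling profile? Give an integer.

Pooled mating payoff = 3/7·38 + 4/7·31 = 34.
Healthy pays cost 2 for the display, so net payoff = 34 − 2 = 32.

32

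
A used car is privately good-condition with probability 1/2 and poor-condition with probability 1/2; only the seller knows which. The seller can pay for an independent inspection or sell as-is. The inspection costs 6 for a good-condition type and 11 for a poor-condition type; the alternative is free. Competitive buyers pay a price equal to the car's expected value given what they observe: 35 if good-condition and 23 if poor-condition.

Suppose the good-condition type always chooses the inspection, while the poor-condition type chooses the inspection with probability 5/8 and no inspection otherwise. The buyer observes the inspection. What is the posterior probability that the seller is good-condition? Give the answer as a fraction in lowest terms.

8/13

P(the inspection) = (1/2)·1 + (1/2)·(5/8) = 13/16.
By Bayes' rule, P(good-condition | the inspection) = (1/2) / (13/16) = 8/13.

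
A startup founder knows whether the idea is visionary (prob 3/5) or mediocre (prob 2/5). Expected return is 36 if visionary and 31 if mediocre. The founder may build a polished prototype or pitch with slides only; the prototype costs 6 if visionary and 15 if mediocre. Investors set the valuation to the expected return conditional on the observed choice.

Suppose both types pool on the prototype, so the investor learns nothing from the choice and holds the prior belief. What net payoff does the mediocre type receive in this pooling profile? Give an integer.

Pooled valuation = 3/5·36 + 2/5·31 = 34.
mediocre pays cost 15 for the prototype, so net payoff = 34 − 15 = 19.

19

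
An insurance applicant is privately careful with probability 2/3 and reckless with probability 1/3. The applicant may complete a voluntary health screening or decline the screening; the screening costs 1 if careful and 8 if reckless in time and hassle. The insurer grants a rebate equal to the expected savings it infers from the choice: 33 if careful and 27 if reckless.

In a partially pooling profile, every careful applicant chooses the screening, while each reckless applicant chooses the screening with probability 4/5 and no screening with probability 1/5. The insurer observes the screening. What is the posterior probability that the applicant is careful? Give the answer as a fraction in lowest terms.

P(the screening) = (2/3)·1 + (1/3)·(4/5) = 14/15.
By Bayes' rule, P(careful | the screening) = (2/3) / (14/15) = 5/7.

5/7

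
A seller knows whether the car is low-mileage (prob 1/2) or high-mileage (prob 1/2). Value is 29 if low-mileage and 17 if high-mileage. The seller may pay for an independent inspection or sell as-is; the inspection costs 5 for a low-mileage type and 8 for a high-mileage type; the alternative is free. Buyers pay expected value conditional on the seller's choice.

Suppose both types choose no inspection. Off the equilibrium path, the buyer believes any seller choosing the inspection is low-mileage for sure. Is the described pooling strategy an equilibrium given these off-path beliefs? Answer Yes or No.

On path, the buyer holds the prior and pays 1/2·29 + 1/2·17 = 23. Off path (the inspection), believing low-mileage, it pays 29.
low-mileage: no inspection nets 23; the inspection nets 29 − 5 = 24. low-mileage would deviate.
high-mileage: no inspection nets 23; the inspection nets 29 − 8 = 21. high-mileage stays.
A type deviates, so pooling fails.

No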